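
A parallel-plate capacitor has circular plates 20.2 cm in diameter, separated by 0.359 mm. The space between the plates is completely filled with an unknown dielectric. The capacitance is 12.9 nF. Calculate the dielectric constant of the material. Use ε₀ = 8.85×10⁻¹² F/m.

κ ≈ 16.3

A = π(20.2/2 cm)² = 3.20×10⁻² m².
κ = Cd/(ε₀A) = 1.29×10⁻⁸ × 3.59×10⁻⁴ / (8.85×10⁻¹² × 3.20×10⁻²) = 16.3.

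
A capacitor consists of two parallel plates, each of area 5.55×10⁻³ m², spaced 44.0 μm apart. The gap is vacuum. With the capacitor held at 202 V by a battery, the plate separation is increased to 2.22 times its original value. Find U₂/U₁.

U₂/U₁ ≈ 0.450

Battery connected ⇒ V is held fixed.
C₂ = 0.450 C₁ and U = ½CV², so U₂/U₁ = C₂/C₁ = 0.450.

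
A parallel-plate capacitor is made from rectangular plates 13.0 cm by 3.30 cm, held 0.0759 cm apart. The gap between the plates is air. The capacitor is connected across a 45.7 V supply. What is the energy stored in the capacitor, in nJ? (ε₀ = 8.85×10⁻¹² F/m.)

U ≈ 52.2 nJ

A = 13.0 × 3.30 cm² = 4.29×10⁻³ m².
C = ε₀A/d = 8.85×10⁻¹² × 4.29×10⁻³ / 7.59×10⁻⁴ = 5.00×10⁻¹¹ F.
U = ½CV² = ½ × 5.00×10⁻¹¹ × (45.7)² = 5.22×10⁻⁸ J.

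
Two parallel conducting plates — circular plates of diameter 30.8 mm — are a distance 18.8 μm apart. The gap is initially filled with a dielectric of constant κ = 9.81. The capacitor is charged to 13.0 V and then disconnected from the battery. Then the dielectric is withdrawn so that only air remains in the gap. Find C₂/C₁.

0.102

C = κε₀A/d scales with κ, so C₂/C₁ = 1/κ = 1/9.81 = 0.102.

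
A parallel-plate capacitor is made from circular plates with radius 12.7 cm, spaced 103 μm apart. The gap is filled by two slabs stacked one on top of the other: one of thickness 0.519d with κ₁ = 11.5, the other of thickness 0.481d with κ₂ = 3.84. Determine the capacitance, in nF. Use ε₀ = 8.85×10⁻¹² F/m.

C ≈ 25.6 nF

A = π(12.7 cm)² = 5.07×10⁻² m².
Stacked slabs ⇒ two capacitors in series, each with the full plate area.
C₁ = κ₁ε₀A/d₁ = 11.5 × 8.85×10⁻¹² × 5.07×10⁻² / 5.35×10⁻⁵ = 9.65×10⁻⁸ F.
C₂ = κ₂ε₀A/d₂ = 3.84 × 8.85×10⁻¹² × 5.07×10⁻² / 4.95×10⁻⁵ = 3.48×10⁻⁸ F.
C = (1/C₁ + 1/C₂)⁻¹ = 2.56×10⁻⁸ F.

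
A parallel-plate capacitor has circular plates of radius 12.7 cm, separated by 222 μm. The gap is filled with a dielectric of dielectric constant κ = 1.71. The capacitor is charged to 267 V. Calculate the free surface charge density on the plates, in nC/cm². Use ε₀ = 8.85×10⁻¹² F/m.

σ ≈ 1.82 nC/cm²

A = π(12.7 cm)² = 5.07×10⁻² m².
C = κε₀A/d = 1.71 × 8.85×10⁻¹² × 5.07×10⁻² / 2.22×10⁻⁴ = 3.45×10⁻⁹ F.
σ = Q/A = CV/A = 3.45×10⁻⁹ × 267 / 5.07×10⁻² = 1.82×10⁻⁵ C/m².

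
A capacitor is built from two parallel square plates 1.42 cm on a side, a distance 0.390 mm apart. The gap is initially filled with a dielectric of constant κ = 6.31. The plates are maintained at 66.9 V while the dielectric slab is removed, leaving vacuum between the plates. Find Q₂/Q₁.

0.158

Battery connected ⇒ V is held fixed.
C₂ = 0.158 C₁ and Q = CV, so Q₂/Q₁ = C₂/C₁ = 0.158.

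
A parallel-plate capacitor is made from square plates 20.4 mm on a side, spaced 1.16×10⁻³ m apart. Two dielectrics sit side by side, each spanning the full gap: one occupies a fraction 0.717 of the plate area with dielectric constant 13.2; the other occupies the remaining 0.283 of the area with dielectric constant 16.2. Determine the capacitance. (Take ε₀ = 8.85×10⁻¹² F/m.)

44.6 pF

A = (20.4 mm)² = 4.16×10⁻⁴ m².
Side-by-side slabs ⇒ two capacitors in parallel, each spanning the full gap.
C₁ = κ₁ε₀A₁/d = 13.2 × 8.85×10⁻¹² × 2.98×10⁻⁴ / 1.16×10⁻³ = 3.00×10⁻¹¹ F.
C₂ = κ₂ε₀A₂/d = 16.2 × 8.85×10⁻¹² × 1.18×10⁻⁴ / 1.16×10⁻³ = 1.46×10⁻¹¹ F.
C = C₁ + C₂ = 4.46×10⁻¹¹ F.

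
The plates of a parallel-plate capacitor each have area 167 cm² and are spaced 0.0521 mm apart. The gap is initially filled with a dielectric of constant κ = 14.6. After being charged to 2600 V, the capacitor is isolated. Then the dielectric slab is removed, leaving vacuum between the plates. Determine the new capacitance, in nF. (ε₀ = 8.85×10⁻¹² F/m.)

C ≈ 2.84 nF

A = 167 cm² = 1.67×10⁻² m².
Initially C₁ = κε₀A/d = 14.6 × 8.85×10⁻¹² × 1.67×10⁻² / 5.21×10⁻⁵ = 4.14×10⁻⁸ F.
C = κε₀A/d scales with κ, so C₂/C₁ = 1/κ = 1/14.6 = 0.0685.
C₂ = 0.0685 × 4.14×10⁻⁸ = 2.84×10⁻⁹ F.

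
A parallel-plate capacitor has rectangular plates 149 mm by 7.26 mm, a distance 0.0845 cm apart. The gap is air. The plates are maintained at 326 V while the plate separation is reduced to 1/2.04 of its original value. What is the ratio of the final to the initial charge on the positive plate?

Battery connected ⇒ V is held fixed.
C₂ = 2.04 C₁ and Q = CV, so Q₂/Q₁ = C₂/C₁ = 2.04.

2.04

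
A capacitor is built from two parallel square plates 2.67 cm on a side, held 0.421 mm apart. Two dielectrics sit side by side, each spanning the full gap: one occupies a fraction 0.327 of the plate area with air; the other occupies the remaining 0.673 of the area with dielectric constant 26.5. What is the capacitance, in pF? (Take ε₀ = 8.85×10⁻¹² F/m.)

C ≈ 272 pF

A = (2.67 cm)² = 7.13×10⁻⁴ m².
Side-by-side slabs ⇒ two capacitors in parallel, each spanning the full gap.
C₁ = κ₁ε₀A₁/d = 1.00 × 8.85×10⁻¹² × 2.33×10⁻⁴ / 4.21×10⁻⁴ = 4.90×10⁻¹² F.
C₂ = κ₂ε₀A₂/d = 26.5 × 8.85×10⁻¹² × 4.80×10⁻⁴ / 4.21×10⁻⁴ = 2.67×10⁻¹⁰ F.
C = C₁ + C₂ = 2.72×10⁻¹⁰ F.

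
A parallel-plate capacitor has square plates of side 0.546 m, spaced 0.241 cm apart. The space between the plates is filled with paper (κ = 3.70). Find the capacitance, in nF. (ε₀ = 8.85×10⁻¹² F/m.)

C ≈ 4.05 nF

A = (0.546 m)² = 0.298 m².
C = κε₀A/d = 3.70 × 8.85×10⁻¹² × 0.298 / 2.41×10⁻³ = 4.05×10⁻⁹ F.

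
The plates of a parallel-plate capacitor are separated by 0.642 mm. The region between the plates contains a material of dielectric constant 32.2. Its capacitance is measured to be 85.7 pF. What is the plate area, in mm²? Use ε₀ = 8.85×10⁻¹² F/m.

A = Cd/(κε₀) = 8.57×10⁻¹¹ × 6.42×10⁻⁴ / (32.2 × 8.85×10⁻¹²) = 1.93×10⁻⁴ m².

A ≈ 193 mm²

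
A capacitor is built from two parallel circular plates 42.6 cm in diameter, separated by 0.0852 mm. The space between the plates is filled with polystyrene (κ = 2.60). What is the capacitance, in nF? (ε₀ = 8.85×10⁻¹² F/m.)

A = π(42.6/2 cm)² = 0.143 m².
C = κε₀A/d = 2.60 × 8.85×10⁻¹² × 0.143 / 8.52×10⁻⁵ = 3.85×10⁻⁸ F.

38.5 nF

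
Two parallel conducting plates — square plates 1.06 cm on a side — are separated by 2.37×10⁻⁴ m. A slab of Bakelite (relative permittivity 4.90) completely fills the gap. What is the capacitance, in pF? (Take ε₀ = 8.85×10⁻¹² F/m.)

A = (1.06 cm)² = 1.12×10⁻⁴ m².
C = κε₀A/d = 4.90 × 8.85×10⁻¹² × 1.12×10⁻⁴ / 2.37×10⁻⁴ = 2.06×10⁻¹¹ F.

C ≈ 20.6 pF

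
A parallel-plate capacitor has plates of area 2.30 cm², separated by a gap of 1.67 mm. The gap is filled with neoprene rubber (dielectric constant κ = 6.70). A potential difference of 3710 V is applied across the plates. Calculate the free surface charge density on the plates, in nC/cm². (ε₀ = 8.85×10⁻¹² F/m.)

σ ≈ 13.2 nC/cm²

A = 2.30 cm² = 2.30×10⁻⁴ m².
C = κε₀A/d = 6.70 × 8.85×10⁻¹² × 2.30×10⁻⁴ / 1.67×10⁻³ = 8.17×10⁻¹² F.
σ = Q/A = CV/A = 8.17×10⁻¹² × 3710 / 2.30×10⁻⁴ = 1.32×10⁻⁴ C/m².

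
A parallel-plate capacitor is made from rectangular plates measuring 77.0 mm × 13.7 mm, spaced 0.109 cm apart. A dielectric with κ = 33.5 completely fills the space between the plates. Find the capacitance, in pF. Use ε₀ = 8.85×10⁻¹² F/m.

A = 77.0 × 13.7 mm² = 1.05×10⁻³ m².
C = κε₀A/d = 33.5 × 8.85×10⁻¹² × 1.05×10⁻³ / 1.09×10⁻³ = 2.87×10⁻¹⁰ F.

287 pF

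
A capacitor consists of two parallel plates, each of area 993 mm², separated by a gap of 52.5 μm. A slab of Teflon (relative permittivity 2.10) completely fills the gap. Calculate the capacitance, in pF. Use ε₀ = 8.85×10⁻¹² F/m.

A = 993 mm² = 9.93×10⁻⁴ m².
C = κε₀A/d = 2.10 × 8.85×10⁻¹² × 9.93×10⁻⁴ / 5.25×10⁻⁵ = 3.52×10⁻¹⁰ F.

352 pF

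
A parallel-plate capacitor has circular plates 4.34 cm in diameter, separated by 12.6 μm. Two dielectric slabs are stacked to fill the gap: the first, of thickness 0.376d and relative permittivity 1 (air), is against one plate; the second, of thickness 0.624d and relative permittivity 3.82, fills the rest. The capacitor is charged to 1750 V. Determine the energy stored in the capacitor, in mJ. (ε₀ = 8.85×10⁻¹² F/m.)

A = π(4.34/2 cm)² = 1.48×10⁻³ m².
Stacked slabs ⇒ two capacitors in series, each with the full plate area.
C₁ = κ₁ε₀A/d₁ = 1.00 × 8.85×10⁻¹² × 1.48×10⁻³ / 4.74×10⁻⁶ = 2.76×10⁻⁹ F.
C₂ = κ₂ε₀A/d₂ = 3.82 × 8.85×10⁻¹² × 1.48×10⁻³ / 7.86×10⁻⁶ = 6.36×10⁻⁹ F.
C = (1/C₁ + 1/C₂)⁻¹ = 1.93×10⁻⁹ F.
U = ½CV² = ½ × 1.93×10⁻⁹ × (1750)² = 2.95×10⁻³ J.

2.95 mJ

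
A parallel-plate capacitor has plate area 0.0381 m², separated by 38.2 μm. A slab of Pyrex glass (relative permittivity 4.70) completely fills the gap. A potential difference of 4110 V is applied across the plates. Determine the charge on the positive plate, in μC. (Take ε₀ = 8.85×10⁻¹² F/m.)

171 μC

C = κε₀A/d = 4.70 × 8.85×10⁻¹² × 3.81×10⁻² / 3.82×10⁻⁵ = 4.15×10⁻⁸ F.
Q = CV = 4.15×10⁻⁸ × 4110 = 1.71×10⁻⁴ C.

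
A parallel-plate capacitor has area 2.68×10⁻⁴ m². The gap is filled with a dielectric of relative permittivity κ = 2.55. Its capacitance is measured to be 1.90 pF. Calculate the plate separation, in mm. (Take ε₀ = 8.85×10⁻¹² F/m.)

d = κε₀A/C = 2.55 × 8.85×10⁻¹² × 2.68×10⁻⁴ / 1.90×10⁻¹² = 3.18×10⁻³ m.

d ≈ 3.18 mm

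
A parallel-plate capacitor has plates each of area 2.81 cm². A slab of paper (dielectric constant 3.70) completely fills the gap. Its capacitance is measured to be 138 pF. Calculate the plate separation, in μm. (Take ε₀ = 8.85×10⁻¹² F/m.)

d ≈ 66.7 μm

A = 2.81 cm² = 2.81×10⁻⁴ m².
d = κε₀A/C = 3.70 × 8.85×10⁻¹² × 2.81×10⁻⁴ / 1.38×10⁻¹⁰ = 6.67×10⁻⁵ m.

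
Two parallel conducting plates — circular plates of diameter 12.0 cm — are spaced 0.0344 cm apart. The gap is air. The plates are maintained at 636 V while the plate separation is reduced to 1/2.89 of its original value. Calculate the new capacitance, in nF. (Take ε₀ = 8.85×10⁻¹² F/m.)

C ≈ 0.841 nF

A = π(12.0/2 cm)² = 1.13×10⁻² m².
Initially C₁ = ε₀A/d = 8.85×10⁻¹² × 1.13×10⁻² / 3.44×10⁻⁴ = 2.91×10⁻¹⁰ F.
C = ε₀A/d scales as 1/d, so C₂/C₁ = d₁/d₂ = 2.89.
C₂ = 2.89 × 2.91×10⁻¹⁰ = 8.41×10⁻¹⁰ F.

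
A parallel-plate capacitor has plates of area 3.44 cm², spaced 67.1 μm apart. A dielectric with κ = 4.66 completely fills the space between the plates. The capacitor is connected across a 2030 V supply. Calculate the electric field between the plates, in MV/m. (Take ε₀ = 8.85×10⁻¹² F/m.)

E = V/d = 2030 / 6.71×10⁻⁵ = 3.03×10⁷ V/m.

30.3 MV/m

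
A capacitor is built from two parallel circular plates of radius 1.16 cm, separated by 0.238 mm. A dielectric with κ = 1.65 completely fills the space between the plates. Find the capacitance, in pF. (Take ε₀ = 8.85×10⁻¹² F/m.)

A = π(1.16 cm)² = 4.23×10⁻⁴ m².
C = κε₀A/d = 1.65 × 8.85×10⁻¹² × 4.23×10⁻⁴ / 2.38×10⁻⁴ = 2.59×10⁻¹¹ F.

25.9 pF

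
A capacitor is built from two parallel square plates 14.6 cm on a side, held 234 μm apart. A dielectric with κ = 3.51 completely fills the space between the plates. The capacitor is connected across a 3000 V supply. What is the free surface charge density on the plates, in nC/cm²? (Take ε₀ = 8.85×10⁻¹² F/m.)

σ ≈ 39.8 nC/cm²

A = (14.6 cm)² = 2.13×10⁻² m².
C = κε₀A/d = 3.51 × 8.85×10⁻¹² × 2.13×10⁻² / 2.34×10⁻⁴ = 2.83×10⁻⁹ F.
σ = Q/A = CV/A = 2.83×10⁻⁹ × 3000 / 2.13×10⁻² = 3.98×10⁻⁴ C/m².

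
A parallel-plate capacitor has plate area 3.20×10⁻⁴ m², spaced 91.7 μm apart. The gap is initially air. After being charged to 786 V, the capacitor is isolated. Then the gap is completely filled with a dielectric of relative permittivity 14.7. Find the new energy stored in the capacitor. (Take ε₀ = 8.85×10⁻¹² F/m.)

0.649 μJ

Initially C₁ = ε₀A/d = 8.85×10⁻¹² × 3.20×10⁻⁴ / 9.17×10⁻⁵ = 3.09×10⁻¹¹ F.
U₁ = 9.54×10⁻⁶ J.
Isolated ⇒ Q is held fixed. C₂ = 14.7 C₁ and U = Q²/(2C), so U₂/U₁ = C₁/C₂ = 0.0680.
U₂ = 0.0680 × 9.54×10⁻⁶ = 6.49×10⁻⁷ J.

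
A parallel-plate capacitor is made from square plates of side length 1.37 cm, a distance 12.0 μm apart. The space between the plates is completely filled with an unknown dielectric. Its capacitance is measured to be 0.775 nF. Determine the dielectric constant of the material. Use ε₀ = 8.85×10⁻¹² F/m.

A = (1.37 cm)² = 1.88×10⁻⁴ m².
κ = Cd/(ε₀A) = 7.75×10⁻¹⁰ × 1.20×10⁻⁵ / (8.85×10⁻¹² × 1.88×10⁻⁴) = 5.60.

5.60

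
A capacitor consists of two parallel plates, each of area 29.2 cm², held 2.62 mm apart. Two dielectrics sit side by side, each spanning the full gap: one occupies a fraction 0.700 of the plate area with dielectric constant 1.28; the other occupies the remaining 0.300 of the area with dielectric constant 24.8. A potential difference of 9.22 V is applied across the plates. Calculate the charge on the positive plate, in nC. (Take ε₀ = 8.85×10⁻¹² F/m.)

A = 29.2 cm² = 2.92×10⁻³ m².
Side-by-side slabs ⇒ two capacitors in parallel, each spanning the full gap.
C₁ = κ₁ε₀A₁/d = 1.28 × 8.85×10⁻¹² × 2.04×10⁻³ / 2.62×10⁻³ = 8.84×10⁻¹² F.
C₂ = κ₂ε₀A₂/d = 24.8 × 8.85×10⁻¹² × 8.76×10⁻⁴ / 2.62×10⁻³ = 7.34×10⁻¹¹ F.
C = C₁ + C₂ = 8.22×10⁻¹¹ F.
Q = CV = 8.22×10⁻¹¹ × 9.22 = 7.58×10⁻¹⁰ C.

0.758 nC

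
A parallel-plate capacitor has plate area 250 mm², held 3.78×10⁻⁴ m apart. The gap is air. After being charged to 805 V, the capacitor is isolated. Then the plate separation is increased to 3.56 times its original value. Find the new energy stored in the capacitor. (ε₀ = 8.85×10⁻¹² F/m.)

6.75 μJ

A = 250 mm² = 2.50×10⁻⁴ m².
Initially C₁ = ε₀A/d = 8.85×10⁻¹² × 2.50×10⁻⁴ / 3.78×10⁻⁴ = 5.85×10⁻¹² F.
U₁ = 1.90×10⁻⁶ J.
Isolated ⇒ Q is held fixed. C₂ = 0.281 C₁ and U = Q²/(2C), so U₂/U₁ = C₁/C₂ = 3.56.
U₂ = 3.56 × 1.90×10⁻⁶ = 6.75×10⁻⁶ J.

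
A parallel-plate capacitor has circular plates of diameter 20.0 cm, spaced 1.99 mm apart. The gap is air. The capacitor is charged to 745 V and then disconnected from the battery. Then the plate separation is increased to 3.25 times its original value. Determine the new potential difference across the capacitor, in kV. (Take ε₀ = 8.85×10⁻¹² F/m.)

A = π(20.0/2 cm)² = 3.14×10⁻² m².
Initially C₁ = ε₀A/d = 8.85×10⁻¹² × 3.14×10⁻² / 1.99×10⁻³ = 1.40×10⁻¹⁰ F.
V₁ = 7.45×10² V.
Isolated ⇒ Q is held fixed. C₂ = 0.308 C₁ and V = Q/C, so V₂/V₁ = C₁/C₂ = 3.25.
V₂ = 3.25 × 7.45×10² = 2.42×10³ V.

2.42 kV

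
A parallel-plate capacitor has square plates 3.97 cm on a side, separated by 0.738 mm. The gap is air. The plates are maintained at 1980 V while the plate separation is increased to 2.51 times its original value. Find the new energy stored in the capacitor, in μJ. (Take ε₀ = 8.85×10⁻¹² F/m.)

A = (3.97 cm)² = 1.58×10⁻³ m².
Initially C₁ = ε₀A/d = 8.85×10⁻¹² × 1.58×10⁻³ / 7.38×10⁻⁴ = 1.89×10⁻¹¹ F.
U₁ = 3.70×10⁻⁵ J.
Battery connected ⇒ V is held fixed. C₂ = 0.398 C₁ and U = ½CV², so U₂/U₁ = C₂/C₁ = 0.398.
U₂ = 0.398 × 3.70×10⁻⁵ = 1.48×10⁻⁵ J.

14.8 μJ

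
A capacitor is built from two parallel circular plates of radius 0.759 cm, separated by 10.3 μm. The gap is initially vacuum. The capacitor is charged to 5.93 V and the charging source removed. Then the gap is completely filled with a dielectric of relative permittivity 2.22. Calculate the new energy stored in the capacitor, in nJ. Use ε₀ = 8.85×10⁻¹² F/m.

U ≈ 1.23 nJ

A = π(0.759 cm)² = 1.81×10⁻⁴ m².
Initially C₁ = ε₀A/d = 8.85×10⁻¹² × 1.81×10⁻⁴ / 1.03×10⁻⁵ = 1.56×10⁻¹⁰ F.
U₁ = 2.73×10⁻⁹ J.
Isolated ⇒ Q is held fixed. C₂ = 2.22 C₁ and U = Q²/(2C), so U₂/U₁ = C₁/C₂ = 0.450.
U₂ = 0.450 × 2.73×10⁻⁹ = 1.23×10⁻⁹ J.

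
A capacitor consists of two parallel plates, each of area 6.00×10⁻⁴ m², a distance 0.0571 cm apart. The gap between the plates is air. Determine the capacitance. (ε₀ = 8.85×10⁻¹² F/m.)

C = ε₀A/d = 8.85×10⁻¹² × 6.00×10⁻⁴ / 5.71×10⁻⁴ = 9.30×10⁻¹² F.

9.30 pF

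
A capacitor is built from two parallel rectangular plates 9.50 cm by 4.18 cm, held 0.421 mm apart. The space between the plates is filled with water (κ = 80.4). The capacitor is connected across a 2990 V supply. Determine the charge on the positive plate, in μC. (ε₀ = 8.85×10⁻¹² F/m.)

Q ≈ 20.1 μC

A = 9.50 × 4.18 cm² = 3.97×10⁻³ m².
C = κε₀A/d = 80.4 × 8.85×10⁻¹² × 3.97×10⁻³ / 4.21×10⁻⁴ = 6.71×10⁻⁹ F.
Q = CV = 6.71×10⁻⁹ × 2990 = 2.01×10⁻⁵ C.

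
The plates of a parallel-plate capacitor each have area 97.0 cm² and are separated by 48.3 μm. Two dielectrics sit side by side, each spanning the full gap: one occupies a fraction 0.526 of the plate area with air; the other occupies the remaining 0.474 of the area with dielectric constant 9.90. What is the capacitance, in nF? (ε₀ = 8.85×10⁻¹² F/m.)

C ≈ 9.28 nF

A = 97.0 cm² = 9.70×10⁻³ m².
Side-by-side slabs ⇒ two capacitors in parallel, each spanning the full gap.
C₁ = κ₁ε₀A₁/d = 1.00 × 8.85×10⁻¹² × 5.10×10⁻³ / 4.83×10⁻⁵ = 9.35×10⁻¹⁰ F.
C₂ = κ₂ε₀A₂/d = 9.90 × 8.85×10⁻¹² × 4.60×10⁻³ / 4.83×10⁻⁵ = 8.34×10⁻⁹ F.
C = C₁ + C₂ = 9.28×10⁻⁹ F.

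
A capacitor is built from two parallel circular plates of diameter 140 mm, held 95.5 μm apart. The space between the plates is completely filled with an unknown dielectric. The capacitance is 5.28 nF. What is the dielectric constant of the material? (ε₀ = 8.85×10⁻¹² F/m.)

3.70

A = π(140/2 mm)² = 1.54×10⁻² m².
κ = Cd/(ε₀A) = 5.28×10⁻⁹ × 9.55×10⁻⁵ / (8.85×10⁻¹² × 1.54×10⁻²) = 3.70.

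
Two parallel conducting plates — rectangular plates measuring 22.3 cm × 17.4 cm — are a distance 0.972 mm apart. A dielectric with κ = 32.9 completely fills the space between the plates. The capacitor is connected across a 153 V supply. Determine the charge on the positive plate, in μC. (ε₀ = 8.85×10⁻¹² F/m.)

1.78 μC

A = 22.3 × 17.4 cm² = 3.88×10⁻² m².
C = κε₀A/d = 32.9 × 8.85×10⁻¹² × 3.88×10⁻² / 9.72×10⁻⁴ = 1.16×10⁻⁸ F.
Q = CV = 1.16×10⁻⁸ × 153 = 1.78×10⁻⁶ C.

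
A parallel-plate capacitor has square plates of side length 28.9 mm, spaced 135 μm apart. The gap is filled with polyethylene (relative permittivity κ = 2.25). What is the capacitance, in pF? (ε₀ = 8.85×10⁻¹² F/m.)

123 pF

A = (28.9 mm)² = 8.35×10⁻⁴ m².
C = κε₀A/d = 2.25 × 8.85×10⁻¹² × 8.35×10⁻⁴ / 1.35×10⁻⁴ = 1.23×10⁻¹⁰ F.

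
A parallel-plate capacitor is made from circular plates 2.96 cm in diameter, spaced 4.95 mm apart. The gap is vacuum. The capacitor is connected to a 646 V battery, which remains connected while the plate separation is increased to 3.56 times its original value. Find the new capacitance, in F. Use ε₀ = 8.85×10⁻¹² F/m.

A = π(2.96/2 cm)² = 6.88×10⁻⁴ m².
Initially C₁ = ε₀A/d = 8.85×10⁻¹² × 6.88×10⁻⁴ / 4.95×10⁻³ = 1.23×10⁻¹² F.
C = ε₀A/d scales as 1/d, so C₂/C₁ = d₁/d₂ = 1/3.56 = 0.281.
C₂ = 0.281 × 1.23×10⁻¹² = 3.46×10⁻¹³ F.

3.46×10⁻¹³ F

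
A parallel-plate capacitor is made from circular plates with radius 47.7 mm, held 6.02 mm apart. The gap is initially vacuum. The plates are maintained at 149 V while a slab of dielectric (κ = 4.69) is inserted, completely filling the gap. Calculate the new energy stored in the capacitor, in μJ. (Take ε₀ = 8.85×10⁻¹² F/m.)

U ≈ 0.547 μJ

A = π(47.7 mm)² = 7.15×10⁻³ m².
Initially C₁ = ε₀A/d = 8.85×10⁻¹² × 7.15×10⁻³ / 6.02×10⁻³ = 1.05×10⁻¹¹ F.
U₁ = 1.17×10⁻⁷ J.
Battery connected ⇒ V is held fixed. C₂ = 4.69 C₁ and U = ½CV², so U₂/U₁ = C₂/C₁ = 4.69.
U₂ = 4.69 × 1.17×10⁻⁷ = 5.47×10⁻⁷ J.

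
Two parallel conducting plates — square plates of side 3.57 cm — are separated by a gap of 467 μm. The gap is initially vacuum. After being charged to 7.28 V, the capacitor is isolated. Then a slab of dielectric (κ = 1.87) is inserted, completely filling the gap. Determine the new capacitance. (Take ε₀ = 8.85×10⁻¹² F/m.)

A = (3.57 cm)² = 1.27×10⁻³ m².
Initially C₁ = ε₀A/d = 8.85×10⁻¹² × 1.27×10⁻³ / 4.67×10⁻⁴ = 2.42×10⁻¹¹ F.
C = κε₀A/d scales with κ, so C₂/C₁ = κ = 1.87.
C₂ = 1.87 × 2.42×10⁻¹¹ = 4.52×10⁻¹¹ F.

C ≈ 45.2 pF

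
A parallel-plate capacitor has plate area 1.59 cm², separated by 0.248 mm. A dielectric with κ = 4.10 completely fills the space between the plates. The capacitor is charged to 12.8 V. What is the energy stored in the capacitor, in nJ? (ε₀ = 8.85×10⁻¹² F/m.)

A = 1.59 cm² = 1.59×10⁻⁴ m².
C = κε₀A/d = 4.10 × 8.85×10⁻¹² × 1.59×10⁻⁴ / 2.48×10⁻⁴ = 2.33×10⁻¹¹ F.
U = ½CV² = ½ × 2.33×10⁻¹¹ × (12.8)² = 1.91×10⁻⁹ J.

U ≈ 1.91 nJ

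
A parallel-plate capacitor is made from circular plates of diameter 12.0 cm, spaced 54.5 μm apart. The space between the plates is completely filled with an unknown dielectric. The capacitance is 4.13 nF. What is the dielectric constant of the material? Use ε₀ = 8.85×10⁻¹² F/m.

κ ≈ 2.25

A = π(12.0/2 cm)² = 1.13×10⁻² m².
κ = Cd/(ε₀A) = 4.13×10⁻⁹ × 5.45×10⁻⁵ / (8.85×10⁻¹² × 1.13×10⁻²) = 2.25.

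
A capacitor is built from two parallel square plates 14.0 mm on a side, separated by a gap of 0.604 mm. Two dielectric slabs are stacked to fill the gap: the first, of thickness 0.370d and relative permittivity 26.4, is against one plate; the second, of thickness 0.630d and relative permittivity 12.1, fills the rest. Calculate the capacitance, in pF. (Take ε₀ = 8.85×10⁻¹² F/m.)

A = (14.0 mm)² = 1.96×10⁻⁴ m².
Stacked slabs ⇒ two capacitors in series, each with the full plate area.
C₁ = κ₁ε₀A/d₁ = 26.4 × 8.85×10⁻¹² × 1.96×10⁻⁴ / 2.23×10⁻⁴ = 2.05×10⁻¹⁰ F.
C₂ = κ₂ε₀A/d₂ = 12.1 × 8.85×10⁻¹² × 1.96×10⁻⁴ / 3.81×10⁻⁴ = 5.52×10⁻¹¹ F.
C = (1/C₁ + 1/C₂)⁻¹ = 4.35×10⁻¹¹ F.

C ≈ 43.5 pF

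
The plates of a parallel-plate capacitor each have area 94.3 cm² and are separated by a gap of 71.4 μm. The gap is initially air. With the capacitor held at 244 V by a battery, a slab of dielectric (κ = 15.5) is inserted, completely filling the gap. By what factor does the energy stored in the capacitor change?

U₂/U₁ ≈ 15.5

Battery connected ⇒ V is held fixed.
C₂ = 15.5 C₁ and U = ½CV², so U₂/U₁ = C₂/C₁ = 15.5.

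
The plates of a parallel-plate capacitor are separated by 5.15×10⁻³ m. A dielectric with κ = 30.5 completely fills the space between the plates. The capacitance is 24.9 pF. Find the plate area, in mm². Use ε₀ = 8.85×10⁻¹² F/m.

475 mm²

A = Cd/(κε₀) = 2.49×10⁻¹¹ × 5.15×10⁻³ / (30.5 × 8.85×10⁻¹²) = 4.75×10⁻⁴ m².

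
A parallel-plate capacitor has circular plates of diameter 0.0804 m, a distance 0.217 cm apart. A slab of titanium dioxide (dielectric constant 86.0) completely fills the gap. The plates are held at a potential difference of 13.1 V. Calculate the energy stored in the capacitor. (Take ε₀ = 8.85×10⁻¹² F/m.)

A = π(0.0804/2 m)² = 5.08×10⁻³ m².
C = κε₀A/d = 86.0 × 8.85×10⁻¹² × 5.08×10⁻³ / 2.17×10⁻³ = 1.78×10⁻⁹ F.
U = ½CV² = ½ × 1.78×10⁻⁹ × (13.1)² = 1.53×10⁻⁷ J.

U ≈ 153 nJ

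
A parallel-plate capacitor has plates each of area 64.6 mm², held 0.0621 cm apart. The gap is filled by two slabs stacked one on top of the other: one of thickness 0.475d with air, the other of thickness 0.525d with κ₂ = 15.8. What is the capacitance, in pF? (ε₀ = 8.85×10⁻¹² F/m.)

A = 64.6 mm² = 6.46×10⁻⁵ m².
Stacked slabs ⇒ two capacitors in series, each with the full plate area.
C₁ = κ₁ε₀A/d₁ = 1.00 × 8.85×10⁻¹² × 6.46×10⁻⁵ / 2.95×10⁻⁴ = 1.94×10⁻¹² F.
C₂ = κ₂ε₀A/d₂ = 15.8 × 8.85×10⁻¹² × 6.46×10⁻⁵ / 3.26×10⁻⁴ = 2.77×10⁻¹¹ F.
C = (1/C₁ + 1/C₂)⁻¹ = 1.81×10⁻¹² F.

C ≈ 1.81 pF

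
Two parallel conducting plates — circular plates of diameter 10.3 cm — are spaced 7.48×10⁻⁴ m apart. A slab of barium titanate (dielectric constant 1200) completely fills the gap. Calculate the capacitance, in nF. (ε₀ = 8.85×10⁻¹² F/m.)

118 nF

A = π(10.3/2 cm)² = 8.33×10⁻³ m².
C = κε₀A/d = 1200 × 8.85×10⁻¹² × 8.33×10⁻³ / 7.48×10⁻⁴ = 1.18×10⁻⁷ F.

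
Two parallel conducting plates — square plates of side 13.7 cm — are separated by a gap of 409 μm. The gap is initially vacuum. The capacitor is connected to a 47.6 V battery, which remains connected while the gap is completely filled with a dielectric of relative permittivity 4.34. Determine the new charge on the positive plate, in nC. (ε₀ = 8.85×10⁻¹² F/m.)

A = (13.7 cm)² = 1.88×10⁻² m².
Initially C₁ = ε₀A/d = 8.85×10⁻¹² × 1.88×10⁻² / 4.09×10⁻⁴ = 4.06×10⁻¹⁰ F.
Q₁ = 1.93×10⁻⁸ C.
Battery connected ⇒ V is held fixed. C₂ = 4.34 C₁ and Q = CV, so Q₂/Q₁ = C₂/C₁ = 4.34.
Q₂ = 4.34 × 1.93×10⁻⁸ = 8.39×10⁻⁸ C.

Q ≈ 83.9 nC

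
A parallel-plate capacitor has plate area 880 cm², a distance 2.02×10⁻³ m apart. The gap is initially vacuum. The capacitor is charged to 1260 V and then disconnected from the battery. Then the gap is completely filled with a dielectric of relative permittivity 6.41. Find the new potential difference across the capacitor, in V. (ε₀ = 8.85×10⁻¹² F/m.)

A = 880 cm² = 8.80×10⁻² m².
Initially C₁ = ε₀A/d = 8.85×10⁻¹² × 8.80×10⁻² / 2.02×10⁻³ = 3.86×10⁻¹⁰ F.
V₁ = 1.26×10³ V.
Isolated ⇒ Q is held fixed. C₂ = 6.41 C₁ and V = Q/C, so V₂/V₁ = C₁/C₂ = 0.156.
V₂ = 0.156 × 1.26×10³ = 1.97×10² V.

197 V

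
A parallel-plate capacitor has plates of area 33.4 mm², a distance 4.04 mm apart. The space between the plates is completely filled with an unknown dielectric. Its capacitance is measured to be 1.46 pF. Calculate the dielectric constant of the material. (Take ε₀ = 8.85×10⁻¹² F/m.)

κ ≈ 20.0

A = 33.4 mm² = 3.34×10⁻⁵ m².
κ = Cd/(ε₀A) = 1.46×10⁻¹² × 4.04×10⁻³ / (8.85×10⁻¹² × 3.34×10⁻⁵) = 20.0.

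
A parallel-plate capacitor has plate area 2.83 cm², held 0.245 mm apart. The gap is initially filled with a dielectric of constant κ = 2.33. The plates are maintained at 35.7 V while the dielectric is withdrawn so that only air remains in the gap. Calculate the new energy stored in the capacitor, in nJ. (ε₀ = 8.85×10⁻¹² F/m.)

A = 2.83 cm² = 2.83×10⁻⁴ m².
Initially C₁ = κε₀A/d = 2.33 × 8.85×10⁻¹² × 2.83×10⁻⁴ / 2.45×10⁻⁴ = 2.38×10⁻¹¹ F.
U₁ = 1.52×10⁻⁸ J.
Battery connected ⇒ V is held fixed. C₂ = 0.429 C₁ and U = ½CV², so U₂/U₁ = C₂/C₁ = 0.429.
U₂ = 0.429 × 1.52×10⁻⁸ = 6.51×10⁻⁹ J.

U ≈ 6.51 nJ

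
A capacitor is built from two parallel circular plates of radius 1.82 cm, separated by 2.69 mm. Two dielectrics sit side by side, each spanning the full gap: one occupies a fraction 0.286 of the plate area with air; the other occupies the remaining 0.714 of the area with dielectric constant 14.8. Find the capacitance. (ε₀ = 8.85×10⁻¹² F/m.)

A = π(1.82 cm)² = 1.04×10⁻³ m².
Side-by-side slabs ⇒ two capacitors in parallel, each spanning the full gap.
C₁ = κ₁ε₀A₁/d = 1.00 × 8.85×10⁻¹² × 2.98×10⁻⁴ / 2.69×10⁻³ = 9.79×10⁻¹³ F.
C₂ = κ₂ε₀A₂/d = 14.8 × 8.85×10⁻¹² × 7.43×10⁻⁴ / 2.69×10⁻³ = 3.62×10⁻¹¹ F.
C = C₁ + C₂ = 3.72×10⁻¹¹ F.

C ≈ 37.2 pF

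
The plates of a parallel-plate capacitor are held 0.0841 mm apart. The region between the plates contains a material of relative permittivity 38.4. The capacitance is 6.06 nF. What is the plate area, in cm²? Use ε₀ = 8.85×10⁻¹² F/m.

A ≈ 15.0 cm²

A = Cd/(κε₀) = 6.06×10⁻⁹ × 8.41×10⁻⁵ / (38.4 × 8.85×10⁻¹²) = 1.50×10⁻³ m².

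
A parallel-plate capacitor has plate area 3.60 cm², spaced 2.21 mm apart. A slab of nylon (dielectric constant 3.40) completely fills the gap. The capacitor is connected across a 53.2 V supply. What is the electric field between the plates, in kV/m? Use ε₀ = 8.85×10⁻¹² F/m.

E = V/d = 53.2 / 2.21×10⁻³ = 2.41×10⁴ V/m.

E ≈ 24.1 kV/m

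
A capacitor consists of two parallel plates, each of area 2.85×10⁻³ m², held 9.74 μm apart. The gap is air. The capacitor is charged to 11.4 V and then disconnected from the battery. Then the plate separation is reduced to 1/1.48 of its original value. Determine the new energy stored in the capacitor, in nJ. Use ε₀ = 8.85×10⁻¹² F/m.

114 nJ

Initially C₁ = ε₀A/d = 8.85×10⁻¹² × 2.85×10⁻³ / 9.74×10⁻⁶ = 2.59×10⁻⁹ F.
U₁ = 1.68×10⁻⁷ J.
Isolated ⇒ Q is held fixed. C₂ = 1.48 C₁ and U = Q²/(2C), so U₂/U₁ = C₁/C₂ = 0.676.
U₂ = 0.676 × 1.68×10⁻⁷ = 1.14×10⁻⁷ J.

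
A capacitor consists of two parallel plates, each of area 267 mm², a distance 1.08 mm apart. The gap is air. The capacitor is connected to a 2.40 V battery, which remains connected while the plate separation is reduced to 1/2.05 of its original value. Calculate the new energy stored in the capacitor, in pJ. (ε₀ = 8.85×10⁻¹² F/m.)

12.9 pJ

A = 267 mm² = 2.67×10⁻⁴ m².
Initially C₁ = ε₀A/d = 8.85×10⁻¹² × 2.67×10⁻⁴ / 1.08×10⁻³ = 2.19×10⁻¹² F.
U₁ = 6.30×10⁻¹² J.
Battery connected ⇒ V is held fixed. C₂ = 2.05 C₁ and U = ½CV², so U₂/U₁ = C₂/C₁ = 2.05.
U₂ = 2.05 × 6.30×10⁻¹² = 1.29×10⁻¹¹ J.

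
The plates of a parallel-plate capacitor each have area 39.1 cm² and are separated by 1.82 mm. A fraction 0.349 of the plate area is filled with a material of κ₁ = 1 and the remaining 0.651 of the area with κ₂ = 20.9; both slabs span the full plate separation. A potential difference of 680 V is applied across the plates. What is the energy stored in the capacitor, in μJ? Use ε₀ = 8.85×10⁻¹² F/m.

61.3 μJ

A = 39.1 cm² = 3.91×10⁻³ m².
Side-by-side slabs ⇒ two capacitors in parallel, each spanning the full gap.
C₁ = κ₁ε₀A₁/d = 1.00 × 8.85×10⁻¹² × 1.36×10⁻³ / 1.82×10⁻³ = 6.64×10⁻¹² F.
C₂ = κ₂ε₀A₂/d = 20.9 × 8.85×10⁻¹² × 2.55×10⁻³ / 1.82×10⁻³ = 2.59×10⁻¹⁰ F.
C = C₁ + C₂ = 2.65×10⁻¹⁰ F.
U = ½CV² = ½ × 2.65×10⁻¹⁰ × (680)² = 6.13×10⁻⁵ J.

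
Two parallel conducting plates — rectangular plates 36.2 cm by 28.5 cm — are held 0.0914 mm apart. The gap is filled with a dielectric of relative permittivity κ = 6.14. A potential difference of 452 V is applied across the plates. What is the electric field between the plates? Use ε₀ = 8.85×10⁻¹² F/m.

E = V/d = 452 / 9.14×10⁻⁵ = 4.95×10⁶ V/m.

4.95 MV/m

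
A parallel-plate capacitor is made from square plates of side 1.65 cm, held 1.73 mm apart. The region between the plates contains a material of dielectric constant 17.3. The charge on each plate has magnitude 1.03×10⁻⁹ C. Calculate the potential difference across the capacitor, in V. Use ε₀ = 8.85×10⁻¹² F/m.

V ≈ 42.7 V

A = (1.65 cm)² = 2.72×10⁻⁴ m².
C = κε₀A/d = 17.3 × 8.85×10⁻¹² × 2.72×10⁻⁴ / 1.73×10⁻³ = 2.41×10⁻¹¹ F.
V = Q/C = 1.03×10⁻⁹ / 2.41×10⁻¹¹ = 42.7 V.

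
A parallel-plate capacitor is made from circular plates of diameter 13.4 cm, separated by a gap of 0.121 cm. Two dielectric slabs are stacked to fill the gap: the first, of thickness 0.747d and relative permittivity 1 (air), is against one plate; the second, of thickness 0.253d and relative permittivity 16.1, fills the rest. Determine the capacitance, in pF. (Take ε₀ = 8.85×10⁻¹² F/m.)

A = π(13.4/2 cm)² = 1.41×10⁻² m².
Stacked slabs ⇒ two capacitors in series, each with the full plate area.
C₁ = κ₁ε₀A/d₁ = 1.00 × 8.85×10⁻¹² × 1.41×10⁻² / 9.04×10⁻⁴ = 1.38×10⁻¹⁰ F.
C₂ = κ₂ε₀A/d₂ = 16.1 × 8.85×10⁻¹² × 1.41×10⁻² / 3.06×10⁻⁴ = 6.56×10⁻⁹ F.
C = (1/C₁ + 1/C₂)⁻¹ = 1.35×10⁻¹⁰ F.

135 pF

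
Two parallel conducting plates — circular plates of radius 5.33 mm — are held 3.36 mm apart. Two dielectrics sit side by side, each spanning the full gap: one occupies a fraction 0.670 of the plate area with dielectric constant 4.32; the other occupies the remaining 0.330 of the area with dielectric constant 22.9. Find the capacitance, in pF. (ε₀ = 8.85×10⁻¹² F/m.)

A = π(5.33 mm)² = 8.92×10⁻⁵ m².
Side-by-side slabs ⇒ two capacitors in parallel, each spanning the full gap.
C₁ = κ₁ε₀A₁/d = 4.32 × 8.85×10⁻¹² × 5.98×10⁻⁵ / 3.36×10⁻³ = 6.80×10⁻¹³ F.
C₂ = κ₂ε₀A₂/d = 22.9 × 8.85×10⁻¹² × 2.95×10⁻⁵ / 3.36×10⁻³ = 1.78×10⁻¹² F.
C = C₁ + C₂ = 2.46×10⁻¹² F.

2.46 pF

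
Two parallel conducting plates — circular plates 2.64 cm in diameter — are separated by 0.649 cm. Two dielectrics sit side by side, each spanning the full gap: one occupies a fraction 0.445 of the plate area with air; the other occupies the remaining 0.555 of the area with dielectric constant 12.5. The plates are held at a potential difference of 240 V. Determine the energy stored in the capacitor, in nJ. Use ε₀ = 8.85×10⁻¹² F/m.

159 nJ

A = π(2.64/2 cm)² = 5.47×10⁻⁴ m².
Side-by-side slabs ⇒ two capacitors in parallel, each spanning the full gap.
C₁ = κ₁ε₀A₁/d = 1.00 × 8.85×10⁻¹² × 2.44×10⁻⁴ / 6.49×10⁻³ = 3.32×10⁻¹³ F.
C₂ = κ₂ε₀A₂/d = 12.5 × 8.85×10⁻¹² × 3.04×10⁻⁴ / 6.49×10⁻³ = 5.18×10⁻¹² F.
C = C₁ + C₂ = 5.51×10⁻¹² F.
U = ½CV² = ½ × 5.51×10⁻¹² × (240)² = 1.59×10⁻⁷ J.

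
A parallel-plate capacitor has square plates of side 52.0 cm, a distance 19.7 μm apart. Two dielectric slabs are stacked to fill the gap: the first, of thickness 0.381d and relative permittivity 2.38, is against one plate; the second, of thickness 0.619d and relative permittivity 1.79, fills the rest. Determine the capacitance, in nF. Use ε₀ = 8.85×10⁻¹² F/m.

240 nF

A = (52.0 cm)² = 0.270 m².
Stacked slabs ⇒ two capacitors in series, each with the full plate area.
C₁ = κ₁ε₀A/d₁ = 2.38 × 8.85×10⁻¹² × 0.270 / 7.51×10⁻⁶ = 7.59×10⁻⁷ F.
C₂ = κ₂ε₀A/d₂ = 1.79 × 8.85×10⁻¹² × 0.270 / 1.22×10⁻⁵ = 3.51×10⁻⁷ F.
C = (1/C₁ + 1/C₂)⁻¹ = 2.40×10⁻⁷ F.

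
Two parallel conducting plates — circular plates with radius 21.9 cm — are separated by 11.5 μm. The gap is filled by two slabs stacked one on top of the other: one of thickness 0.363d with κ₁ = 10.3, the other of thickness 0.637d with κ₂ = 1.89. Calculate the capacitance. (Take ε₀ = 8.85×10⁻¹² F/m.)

A = π(21.9 cm)² = 0.151 m².
Stacked slabs ⇒ two capacitors in series, each with the full plate area.
C₁ = κ₁ε₀A/d₁ = 10.3 × 8.85×10⁻¹² × 0.151 / 4.17×10⁻⁶ = 3.29×10⁻⁶ F.
C₂ = κ₂ε₀A/d₂ = 1.89 × 8.85×10⁻¹² × 0.151 / 7.33×10⁻⁶ = 3.44×10⁻⁷ F.
C = (1/C₁ + 1/C₂)⁻¹ = 3.11×10⁻⁷ F.

311 nF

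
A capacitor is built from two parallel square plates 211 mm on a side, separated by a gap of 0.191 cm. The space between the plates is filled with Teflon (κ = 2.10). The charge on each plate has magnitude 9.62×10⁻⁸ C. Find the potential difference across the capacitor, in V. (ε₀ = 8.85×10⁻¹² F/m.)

V ≈ 222 V

A = (211 mm)² = 4.45×10⁻² m².
C = κε₀A/d = 2.10 × 8.85×10⁻¹² × 4.45×10⁻² / 1.91×10⁻³ = 4.33×10⁻¹⁰ F.
V = Q/C = 9.62×10⁻⁸ / 4.33×10⁻¹⁰ = 2.22×10² V.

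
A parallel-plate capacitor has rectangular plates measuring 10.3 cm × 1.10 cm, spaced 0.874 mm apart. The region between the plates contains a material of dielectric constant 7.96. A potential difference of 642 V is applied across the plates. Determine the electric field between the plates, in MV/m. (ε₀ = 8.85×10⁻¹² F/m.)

E = V/d = 642 / 8.74×10⁻⁴ = 7.35×10⁵ V/m.

0.735 MV/m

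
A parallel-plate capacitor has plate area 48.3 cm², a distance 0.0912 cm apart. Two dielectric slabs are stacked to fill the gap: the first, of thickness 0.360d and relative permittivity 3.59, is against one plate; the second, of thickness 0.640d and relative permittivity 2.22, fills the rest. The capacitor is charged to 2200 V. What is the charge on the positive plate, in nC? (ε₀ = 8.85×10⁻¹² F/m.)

A = 48.3 cm² = 4.83×10⁻³ m².
Stacked slabs ⇒ two capacitors in series, each with the full plate area.
C₁ = κ₁ε₀A/d₁ = 3.59 × 8.85×10⁻¹² × 4.83×10⁻³ / 3.28×10⁻⁴ = 4.67×10⁻¹⁰ F.
C₂ = κ₂ε₀A/d₂ = 2.22 × 8.85×10⁻¹² × 4.83×10⁻³ / 5.84×10⁻⁴ = 1.63×10⁻¹⁰ F.
C = (1/C₁ + 1/C₂)⁻¹ = 1.21×10⁻¹⁰ F.
Q = CV = 1.21×10⁻¹⁰ × 2200 = 2.65×10⁻⁷ C.

Q ≈ 265 nC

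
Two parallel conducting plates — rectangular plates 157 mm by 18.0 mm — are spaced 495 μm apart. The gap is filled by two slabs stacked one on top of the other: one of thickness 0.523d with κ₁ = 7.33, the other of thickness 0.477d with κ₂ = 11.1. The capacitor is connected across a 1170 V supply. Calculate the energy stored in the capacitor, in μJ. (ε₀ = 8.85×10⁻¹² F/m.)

A = 157 × 18.0 mm² = 2.83×10⁻³ m².
Stacked slabs ⇒ two capacitors in series, each with the full plate area.
C₁ = κ₁ε₀A/d₁ = 7.33 × 8.85×10⁻¹² × 2.83×10⁻³ / 2.59×10⁻⁴ = 7.08×10⁻¹⁰ F.
C₂ = κ₂ε₀A/d₂ = 11.1 × 8.85×10⁻¹² × 2.83×10⁻³ / 2.36×10⁻⁴ = 1.18×10⁻⁹ F.
C = (1/C₁ + 1/C₂)⁻¹ = 4.42×10⁻¹⁰ F.
U = ½CV² = ½ × 4.42×10⁻¹⁰ × (1170)² = 3.02×10⁻⁴ J.

U ≈ 302 μJ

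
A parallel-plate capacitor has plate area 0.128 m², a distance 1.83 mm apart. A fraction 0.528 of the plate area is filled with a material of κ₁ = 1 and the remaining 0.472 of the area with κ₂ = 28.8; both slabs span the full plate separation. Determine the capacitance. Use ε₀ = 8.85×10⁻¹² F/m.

C ≈ 8.74 nF

Side-by-side slabs ⇒ two capacitors in parallel, each spanning the full gap.
C₁ = κ₁ε₀A₁/d = 1.00 × 8.85×10⁻¹² × 6.76×10⁻² / 1.83×10⁻³ = 3.27×10⁻¹⁰ F.
C₂ = κ₂ε₀A₂/d = 28.8 × 8.85×10⁻¹² × 6.04×10⁻² / 1.83×10⁻³ = 8.41×10⁻⁹ F.
C = C₁ + C₂ = 8.74×10⁻⁹ F.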